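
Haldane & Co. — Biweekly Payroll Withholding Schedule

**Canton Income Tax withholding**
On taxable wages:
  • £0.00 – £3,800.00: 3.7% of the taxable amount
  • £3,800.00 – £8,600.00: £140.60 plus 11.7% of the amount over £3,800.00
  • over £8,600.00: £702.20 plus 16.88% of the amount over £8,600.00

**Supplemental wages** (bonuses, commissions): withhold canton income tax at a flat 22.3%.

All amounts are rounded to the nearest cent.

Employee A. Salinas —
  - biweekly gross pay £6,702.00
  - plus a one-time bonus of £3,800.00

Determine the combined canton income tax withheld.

£1,327.53

Canton Income Tax: taxable = £6,702.00
  £140.60 + 11.7% × (£6,702.00 − £3,800.00) = £140.60 + 11.7% × £2,902.00 = £480.13
Supplemental (22.3% flat on bonus): 22.3% × £3,800.00 = £847.40
Total canton income tax: £480.13 + £847.40 = £1,327.53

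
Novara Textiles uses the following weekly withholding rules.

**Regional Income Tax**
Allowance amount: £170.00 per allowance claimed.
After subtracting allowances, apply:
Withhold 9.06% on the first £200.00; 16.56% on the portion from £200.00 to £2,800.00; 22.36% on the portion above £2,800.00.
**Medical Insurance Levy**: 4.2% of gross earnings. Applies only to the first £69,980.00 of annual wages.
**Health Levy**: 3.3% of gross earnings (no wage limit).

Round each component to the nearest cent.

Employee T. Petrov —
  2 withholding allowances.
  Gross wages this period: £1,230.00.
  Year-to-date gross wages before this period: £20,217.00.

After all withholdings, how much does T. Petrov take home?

£1,005.37

Regional Income Tax: taxable = £1,230.00 − 2×£170.00 = £890.00
  £18.12 + 16.56% × (£890.00 − £200.00) = £18.12 + 16.56% × £690.00 = £132.38
Medical Insurance Levy: 4.2% × £1,230.00 = £51.66
Health Levy: 3.3% × £1,230.00 = £40.59
Total withheld: £132.38 + £51.66 + £40.59 = £224.63
Net pay: £1,230.00 − £224.63 = £1,005.37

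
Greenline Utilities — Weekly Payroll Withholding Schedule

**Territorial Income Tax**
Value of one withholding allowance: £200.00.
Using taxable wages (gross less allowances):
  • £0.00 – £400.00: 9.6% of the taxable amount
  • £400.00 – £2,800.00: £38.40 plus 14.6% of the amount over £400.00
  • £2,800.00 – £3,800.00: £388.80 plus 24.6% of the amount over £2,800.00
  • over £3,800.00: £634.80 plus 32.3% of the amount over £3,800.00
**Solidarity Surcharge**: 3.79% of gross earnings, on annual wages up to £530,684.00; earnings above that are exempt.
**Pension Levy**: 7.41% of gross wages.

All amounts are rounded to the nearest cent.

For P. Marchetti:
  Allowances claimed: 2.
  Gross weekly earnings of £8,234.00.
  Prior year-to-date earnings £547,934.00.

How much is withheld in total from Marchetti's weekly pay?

Territorial Income Tax: taxable = £8,234.00 − 2×£200.00 = £7,834.00
  £634.80 + 32.3% × (£7,834.00 − £3,800.00) = £634.80 + 32.3% × £4,034.00 = £1,937.78
Solidarity Surcharge: YTD £547,934.00 ≥ cap £530,684.00 → £0.00
Pension Levy: 7.41% × £8,234.00 = £610.14
Total: £1,937.78 + £0.00 + £610.14 = £2,547.92

£2,547.92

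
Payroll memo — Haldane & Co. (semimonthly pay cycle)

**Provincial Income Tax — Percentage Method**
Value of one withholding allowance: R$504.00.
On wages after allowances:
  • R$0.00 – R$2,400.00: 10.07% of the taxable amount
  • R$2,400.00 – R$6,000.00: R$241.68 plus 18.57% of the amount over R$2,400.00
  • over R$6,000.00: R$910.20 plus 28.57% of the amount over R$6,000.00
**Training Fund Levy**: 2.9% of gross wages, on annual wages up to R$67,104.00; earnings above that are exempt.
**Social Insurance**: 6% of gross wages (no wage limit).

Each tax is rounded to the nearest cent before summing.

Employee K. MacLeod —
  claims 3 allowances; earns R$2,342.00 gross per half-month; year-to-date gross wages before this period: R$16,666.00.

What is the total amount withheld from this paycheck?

R$292.02

Provincial Income Tax: taxable = R$2,342.00 − 3×R$504.00 = R$830.00
  10.07% × R$830.00 = R$83.58
Training Fund Levy: 2.9% × R$2,342.00 = R$67.92
Social Insurance: 6% × R$2,342.00 = R$140.52
Total: R$83.58 + R$67.92 + R$140.52 = R$292.02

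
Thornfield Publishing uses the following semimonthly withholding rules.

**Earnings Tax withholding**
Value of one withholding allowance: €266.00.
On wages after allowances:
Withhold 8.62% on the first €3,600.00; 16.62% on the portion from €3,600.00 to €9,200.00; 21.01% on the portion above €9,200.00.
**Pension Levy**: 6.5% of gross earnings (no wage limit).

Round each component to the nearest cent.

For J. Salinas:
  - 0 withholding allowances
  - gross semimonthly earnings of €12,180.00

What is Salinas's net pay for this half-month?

Earnings Tax: taxable = €12,180.00
  €1,241.04 + 21.01% × (€12,180.00 − €9,200.00) = €1,241.04 + 21.01% × €2,980.00 = €1,867.14
Pension Levy: 6.5% × €12,180.00 = €791.70
Total withheld: €1,867.14 + €791.70 = €2,658.84
Net pay: €12,180.00 − €2,658.84 = €9,521.16

€9,521.16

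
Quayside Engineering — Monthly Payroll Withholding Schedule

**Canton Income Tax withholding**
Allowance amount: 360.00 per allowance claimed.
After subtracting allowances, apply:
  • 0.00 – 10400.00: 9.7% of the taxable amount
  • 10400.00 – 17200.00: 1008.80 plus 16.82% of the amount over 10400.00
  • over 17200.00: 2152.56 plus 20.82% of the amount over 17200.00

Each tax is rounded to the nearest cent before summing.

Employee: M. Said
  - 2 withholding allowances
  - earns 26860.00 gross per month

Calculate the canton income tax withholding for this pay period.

Canton Income Tax: taxable = 26860.00 − 2×360.00 = 26140.00
  2152.56 + 20.82% × (26140.00 − 17200.00) = 2152.56 + 20.82% × 8940.00 = 4013.87

4013.87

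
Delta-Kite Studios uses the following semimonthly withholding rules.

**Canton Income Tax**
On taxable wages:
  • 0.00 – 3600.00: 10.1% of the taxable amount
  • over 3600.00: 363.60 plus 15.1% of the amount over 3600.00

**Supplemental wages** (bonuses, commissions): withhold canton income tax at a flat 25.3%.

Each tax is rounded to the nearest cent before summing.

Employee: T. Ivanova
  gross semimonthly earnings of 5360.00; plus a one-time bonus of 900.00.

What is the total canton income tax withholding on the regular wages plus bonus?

857.06

Canton Income Tax: taxable = 5360.00
  363.60 + 15.1% × (5360.00 − 3600.00) = 363.60 + 15.1% × 1760.00 = 629.36
Supplemental (25.3% flat on bonus): 25.3% × 900.00 = 227.70
Total canton income tax: 629.36 + 227.70 = 857.06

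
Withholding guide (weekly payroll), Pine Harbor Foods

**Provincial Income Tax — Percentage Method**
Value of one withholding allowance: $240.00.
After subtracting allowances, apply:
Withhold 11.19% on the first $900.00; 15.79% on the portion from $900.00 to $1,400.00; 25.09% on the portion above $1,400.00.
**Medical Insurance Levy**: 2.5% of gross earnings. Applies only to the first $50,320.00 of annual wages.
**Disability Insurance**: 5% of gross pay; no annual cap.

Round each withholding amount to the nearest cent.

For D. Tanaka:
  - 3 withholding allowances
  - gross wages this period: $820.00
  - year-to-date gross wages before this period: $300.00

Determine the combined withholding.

$72.69

Provincial Income Tax: taxable = $820.00 − 3×$240.00 = $100.00
  11.19% × $100.00 = $11.19
Medical Insurance Levy: 2.5% × $820.00 = $20.50
Disability Insurance: 5% × $820.00 = $41.00
Total: $11.19 + $20.50 + $41.00 = $72.69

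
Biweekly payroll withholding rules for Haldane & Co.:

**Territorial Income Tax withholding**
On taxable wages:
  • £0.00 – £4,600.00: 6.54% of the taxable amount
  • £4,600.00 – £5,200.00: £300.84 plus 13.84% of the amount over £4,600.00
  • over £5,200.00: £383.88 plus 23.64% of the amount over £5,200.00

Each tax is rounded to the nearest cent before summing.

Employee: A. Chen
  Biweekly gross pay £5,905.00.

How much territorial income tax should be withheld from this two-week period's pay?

£550.54

Territorial Income Tax: taxable = £5,905.00
  £383.88 + 23.64% × (£5,905.00 − £5,200.00) = £383.88 + 23.64% × £705.00 = £550.54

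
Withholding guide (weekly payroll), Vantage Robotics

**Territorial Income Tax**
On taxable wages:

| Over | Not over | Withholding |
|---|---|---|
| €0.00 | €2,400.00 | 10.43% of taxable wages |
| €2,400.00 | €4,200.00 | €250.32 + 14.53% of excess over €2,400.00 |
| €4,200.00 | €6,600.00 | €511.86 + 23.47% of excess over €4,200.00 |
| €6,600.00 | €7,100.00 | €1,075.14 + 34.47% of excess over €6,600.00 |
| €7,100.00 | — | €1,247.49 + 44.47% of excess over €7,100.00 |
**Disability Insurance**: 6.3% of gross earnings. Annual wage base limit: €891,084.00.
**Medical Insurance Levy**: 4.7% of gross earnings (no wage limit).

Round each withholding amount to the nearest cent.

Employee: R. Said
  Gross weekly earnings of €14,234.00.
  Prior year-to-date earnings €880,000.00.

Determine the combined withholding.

Territorial Income Tax: taxable = €14,234.00
  €1,247.49 + 44.47% × (€14,234.00 − €7,100.00) = €1,247.49 + 44.47% × €7,134.00 = €4,419.98
Disability Insurance: cap €891,084.00 − YTD €880,000.00 = €11,084.00 subject; 6.3% × €11,084.00 = €698.29
Medical Insurance Levy: 4.7% × €14,234.00 = €669.00
Total: €4,419.98 + €698.29 + €669.00 = €5,787.27

€5,787.27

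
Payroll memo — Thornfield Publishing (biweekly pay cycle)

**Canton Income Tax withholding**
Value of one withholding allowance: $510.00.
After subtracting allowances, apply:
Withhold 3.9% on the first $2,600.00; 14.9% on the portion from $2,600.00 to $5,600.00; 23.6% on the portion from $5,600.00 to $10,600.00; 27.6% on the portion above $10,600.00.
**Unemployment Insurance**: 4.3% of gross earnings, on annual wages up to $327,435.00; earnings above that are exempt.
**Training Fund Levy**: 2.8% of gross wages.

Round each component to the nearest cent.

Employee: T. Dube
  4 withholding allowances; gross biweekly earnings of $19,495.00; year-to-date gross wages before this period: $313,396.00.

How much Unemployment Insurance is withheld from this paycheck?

Unemployment Insurance: cap $327,435.00 − YTD $313,396.00 = $14,039.00 subject; 4.3% × $14,039.00 = $603.68

$603.68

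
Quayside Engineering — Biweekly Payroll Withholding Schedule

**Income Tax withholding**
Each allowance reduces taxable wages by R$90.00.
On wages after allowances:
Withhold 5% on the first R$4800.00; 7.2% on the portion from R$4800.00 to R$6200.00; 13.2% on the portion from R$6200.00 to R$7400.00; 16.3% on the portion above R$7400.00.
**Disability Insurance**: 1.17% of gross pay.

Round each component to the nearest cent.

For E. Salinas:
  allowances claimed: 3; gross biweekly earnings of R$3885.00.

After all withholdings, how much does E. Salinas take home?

R$3658.80

Income Tax: taxable = R$3885.00 − 3×R$90.00 = R$3615.00
  5% × R$3615.00 = R$180.75
Disability Insurance: 1.17% × R$3885.00 = R$45.45
Total withheld: R$180.75 + R$45.45 = R$226.20
Net pay: R$3885.00 − R$226.20 = R$3658.80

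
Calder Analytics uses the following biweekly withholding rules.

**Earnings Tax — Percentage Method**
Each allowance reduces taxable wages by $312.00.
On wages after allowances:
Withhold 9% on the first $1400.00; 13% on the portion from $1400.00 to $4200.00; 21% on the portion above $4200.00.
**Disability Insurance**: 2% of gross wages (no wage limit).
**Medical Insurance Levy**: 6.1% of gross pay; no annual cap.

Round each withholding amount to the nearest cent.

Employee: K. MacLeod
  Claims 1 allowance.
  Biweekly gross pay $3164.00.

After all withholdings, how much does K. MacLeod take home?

Earnings Tax: taxable = $3164.00 − 1×$312.00 = $2852.00
  $126.00 + 13% × ($2852.00 − $1400.00) = $126.00 + 13% × $1452.00 = $314.76
Disability Insurance: 2% × $3164.00 = $63.28
Medical Insurance Levy: 6.1% × $3164.00 = $193.00
Total withheld: $314.76 + $63.28 + $193.00 = $571.04
Net pay: $3164.00 − $571.04 = $2592.96

$2592.96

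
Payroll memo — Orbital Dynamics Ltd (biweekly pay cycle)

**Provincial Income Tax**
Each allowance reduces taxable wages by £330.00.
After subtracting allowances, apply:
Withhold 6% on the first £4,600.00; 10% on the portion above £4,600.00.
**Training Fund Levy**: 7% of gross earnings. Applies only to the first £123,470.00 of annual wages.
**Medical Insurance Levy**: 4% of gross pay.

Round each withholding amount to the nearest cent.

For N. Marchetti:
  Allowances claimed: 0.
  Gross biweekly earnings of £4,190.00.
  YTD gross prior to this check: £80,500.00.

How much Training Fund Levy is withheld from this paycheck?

Training Fund Levy: 7% × £4,190.00 = £293.30

£293.30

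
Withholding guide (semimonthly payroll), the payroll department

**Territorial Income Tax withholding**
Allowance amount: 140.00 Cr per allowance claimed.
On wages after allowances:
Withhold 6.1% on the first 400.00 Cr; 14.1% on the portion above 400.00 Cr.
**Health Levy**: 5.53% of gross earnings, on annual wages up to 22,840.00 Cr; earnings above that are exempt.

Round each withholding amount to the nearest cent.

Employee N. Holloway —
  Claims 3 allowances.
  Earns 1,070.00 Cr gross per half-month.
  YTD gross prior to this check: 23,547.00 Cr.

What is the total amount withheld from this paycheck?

59.65 Cr

Territorial Income Tax: taxable = 1,070.00 Cr − 3×140.00 Cr = 650.00 Cr
  24.40 Cr + 14.1% × (650.00 Cr − 400.00 Cr) = 24.40 Cr + 14.1% × 250.00 Cr = 59.65 Cr
Health Levy: YTD 23,547.00 Cr ≥ cap 22,840.00 Cr → 0.00 Cr
Total: 59.65 Cr + 0.00 Cr = 59.65 Cr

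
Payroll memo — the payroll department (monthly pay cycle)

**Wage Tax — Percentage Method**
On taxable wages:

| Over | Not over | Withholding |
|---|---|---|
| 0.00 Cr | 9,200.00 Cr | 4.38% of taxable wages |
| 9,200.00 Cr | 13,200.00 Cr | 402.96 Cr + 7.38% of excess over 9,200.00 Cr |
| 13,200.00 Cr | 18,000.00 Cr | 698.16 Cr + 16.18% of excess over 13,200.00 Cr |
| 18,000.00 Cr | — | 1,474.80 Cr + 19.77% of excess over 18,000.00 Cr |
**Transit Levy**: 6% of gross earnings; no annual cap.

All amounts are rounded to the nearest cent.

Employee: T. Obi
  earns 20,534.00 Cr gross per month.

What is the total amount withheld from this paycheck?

3,207.81 Cr

Wage Tax: taxable = 20,534.00 Cr
  1,474.80 Cr + 19.77% × (20,534.00 Cr − 18,000.00 Cr) = 1,474.80 Cr + 19.77% × 2,534.00 Cr = 1,975.77 Cr
Transit Levy: 6% × 20,534.00 Cr = 1,232.04 Cr
Total: 1,975.77 Cr + 1,232.04 Cr = 3,207.81 Cr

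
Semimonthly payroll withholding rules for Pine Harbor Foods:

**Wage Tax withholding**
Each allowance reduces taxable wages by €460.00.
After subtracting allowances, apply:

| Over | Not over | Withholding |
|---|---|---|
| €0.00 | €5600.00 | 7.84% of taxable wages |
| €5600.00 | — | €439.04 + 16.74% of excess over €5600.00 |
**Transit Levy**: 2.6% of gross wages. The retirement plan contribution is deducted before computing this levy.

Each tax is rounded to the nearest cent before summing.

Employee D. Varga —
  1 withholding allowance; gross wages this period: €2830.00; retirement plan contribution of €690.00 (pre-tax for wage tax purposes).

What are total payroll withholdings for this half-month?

€187.35

Wage Tax: taxable = €2830.00 − €690.00 − 1×€460.00 = €1680.00
  7.84% × €1680.00 = €131.71
Transit Levy: 2.6% × €2140.00 = €55.64
Total: €131.71 + €55.64 = €187.35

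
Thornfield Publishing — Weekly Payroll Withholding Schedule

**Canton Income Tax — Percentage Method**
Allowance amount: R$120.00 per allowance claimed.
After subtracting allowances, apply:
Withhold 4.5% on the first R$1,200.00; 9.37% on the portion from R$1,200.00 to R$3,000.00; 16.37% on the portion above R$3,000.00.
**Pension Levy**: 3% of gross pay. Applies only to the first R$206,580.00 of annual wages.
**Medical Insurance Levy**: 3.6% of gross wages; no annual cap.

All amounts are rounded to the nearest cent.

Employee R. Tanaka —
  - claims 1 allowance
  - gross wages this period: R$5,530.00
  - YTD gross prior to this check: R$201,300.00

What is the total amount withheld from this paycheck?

Canton Income Tax: taxable = R$5,530.00 − 1×R$120.00 = R$5,410.00
  R$222.66 + 16.37% × (R$5,410.00 − R$3,000.00) = R$222.66 + 16.37% × R$2,410.00 = R$617.18
Pension Levy: cap R$206,580.00 − YTD R$201,300.00 = R$5,280.00 subject; 3% × R$5,280.00 = R$158.40
Medical Insurance Levy: 3.6% × R$5,530.00 = R$199.08
Total: R$617.18 + R$158.40 + R$199.08 = R$974.66

R$974.66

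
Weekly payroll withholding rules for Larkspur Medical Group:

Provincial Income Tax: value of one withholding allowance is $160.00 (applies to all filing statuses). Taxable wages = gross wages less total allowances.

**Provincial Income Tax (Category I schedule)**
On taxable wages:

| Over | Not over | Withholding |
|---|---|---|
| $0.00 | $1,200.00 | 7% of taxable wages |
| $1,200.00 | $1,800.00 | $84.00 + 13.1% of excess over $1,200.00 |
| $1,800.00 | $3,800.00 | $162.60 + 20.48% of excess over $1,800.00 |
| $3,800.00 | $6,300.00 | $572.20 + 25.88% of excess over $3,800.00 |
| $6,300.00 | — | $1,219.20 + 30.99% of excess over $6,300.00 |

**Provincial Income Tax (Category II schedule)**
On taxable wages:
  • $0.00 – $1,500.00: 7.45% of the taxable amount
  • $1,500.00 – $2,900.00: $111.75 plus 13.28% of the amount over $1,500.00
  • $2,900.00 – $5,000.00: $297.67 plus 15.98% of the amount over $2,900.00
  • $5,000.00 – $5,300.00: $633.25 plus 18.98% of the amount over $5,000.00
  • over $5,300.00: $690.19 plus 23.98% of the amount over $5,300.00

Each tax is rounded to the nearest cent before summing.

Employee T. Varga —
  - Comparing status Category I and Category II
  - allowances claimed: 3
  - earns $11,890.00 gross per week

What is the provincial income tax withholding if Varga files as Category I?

Provincial Income Tax (Category I): taxable = $11,890.00 − 3×$160.00 = $11,410.00
  $1,219.20 + 30.99% × ($11,410.00 − $6,300.00) = $1,219.20 + 30.99% × $5,110.00 = $2,802.79

$2,802.79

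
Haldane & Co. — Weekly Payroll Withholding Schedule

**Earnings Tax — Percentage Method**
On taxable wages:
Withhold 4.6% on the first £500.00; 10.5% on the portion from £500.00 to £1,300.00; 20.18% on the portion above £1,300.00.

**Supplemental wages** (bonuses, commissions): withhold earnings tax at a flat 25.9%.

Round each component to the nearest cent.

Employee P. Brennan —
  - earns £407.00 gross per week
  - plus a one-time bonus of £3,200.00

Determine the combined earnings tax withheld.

£847.52

Earnings Tax: taxable = £407.00
  4.6% × £407.00 = £18.72
Supplemental (25.9% flat on bonus): 25.9% × £3,200.00 = £828.80
Total earnings tax: £18.72 + £828.80 = £847.52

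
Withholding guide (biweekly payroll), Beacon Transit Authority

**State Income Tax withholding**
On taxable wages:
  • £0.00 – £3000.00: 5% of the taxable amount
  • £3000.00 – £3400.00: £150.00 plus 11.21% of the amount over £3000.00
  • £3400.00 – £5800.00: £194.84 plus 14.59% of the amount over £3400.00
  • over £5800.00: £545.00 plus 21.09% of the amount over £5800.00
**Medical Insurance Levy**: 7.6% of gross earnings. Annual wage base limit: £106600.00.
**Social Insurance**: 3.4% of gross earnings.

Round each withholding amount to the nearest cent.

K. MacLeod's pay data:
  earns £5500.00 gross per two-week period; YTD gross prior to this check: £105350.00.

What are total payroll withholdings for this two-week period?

State Income Tax: taxable = £5500.00
  £194.84 + 14.59% × (£5500.00 − £3400.00) = £194.84 + 14.59% × £2100.00 = £501.23
Medical Insurance Levy: cap £106600.00 − YTD £105350.00 = £1250.00 subject; 7.6% × £1250.00 = £95.00
Social Insurance: 3.4% × £5500.00 = £187.00
Total: £501.23 + £95.00 + £187.00 = £783.23

£783.23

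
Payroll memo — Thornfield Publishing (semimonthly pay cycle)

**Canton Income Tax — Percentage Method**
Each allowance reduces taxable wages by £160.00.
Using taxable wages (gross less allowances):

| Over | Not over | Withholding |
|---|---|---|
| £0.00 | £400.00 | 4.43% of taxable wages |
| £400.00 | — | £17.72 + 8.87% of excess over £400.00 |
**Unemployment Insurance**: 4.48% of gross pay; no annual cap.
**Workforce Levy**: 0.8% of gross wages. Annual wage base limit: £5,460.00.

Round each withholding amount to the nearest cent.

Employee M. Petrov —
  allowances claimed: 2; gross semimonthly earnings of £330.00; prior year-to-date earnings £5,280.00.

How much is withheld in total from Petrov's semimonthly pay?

£16.66

Canton Income Tax: taxable = £330.00 − 2×£160.00 = £10.00
  4.43% × £10.00 = £0.44
Unemployment Insurance: 4.48% × £330.00 = £14.78
Workforce Levy: cap £5,460.00 − YTD £5,280.00 = £180.00 subject; 0.8% × £180.00 = £1.44
Total: £0.44 + £14.78 + £1.44 = £16.66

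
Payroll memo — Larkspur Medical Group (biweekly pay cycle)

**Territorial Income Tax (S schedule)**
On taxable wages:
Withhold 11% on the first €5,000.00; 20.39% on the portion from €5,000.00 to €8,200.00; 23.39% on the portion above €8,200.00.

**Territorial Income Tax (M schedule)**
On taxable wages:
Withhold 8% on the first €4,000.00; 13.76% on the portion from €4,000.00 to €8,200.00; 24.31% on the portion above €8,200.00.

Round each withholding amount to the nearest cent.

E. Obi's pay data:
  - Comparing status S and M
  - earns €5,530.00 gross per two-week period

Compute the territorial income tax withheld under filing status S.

Territorial Income Tax (S): taxable = €5,530.00
  €550.00 + 20.39% × (€5,530.00 − €5,000.00) = €550.00 + 20.39% × €530.00 = €658.07

€658.07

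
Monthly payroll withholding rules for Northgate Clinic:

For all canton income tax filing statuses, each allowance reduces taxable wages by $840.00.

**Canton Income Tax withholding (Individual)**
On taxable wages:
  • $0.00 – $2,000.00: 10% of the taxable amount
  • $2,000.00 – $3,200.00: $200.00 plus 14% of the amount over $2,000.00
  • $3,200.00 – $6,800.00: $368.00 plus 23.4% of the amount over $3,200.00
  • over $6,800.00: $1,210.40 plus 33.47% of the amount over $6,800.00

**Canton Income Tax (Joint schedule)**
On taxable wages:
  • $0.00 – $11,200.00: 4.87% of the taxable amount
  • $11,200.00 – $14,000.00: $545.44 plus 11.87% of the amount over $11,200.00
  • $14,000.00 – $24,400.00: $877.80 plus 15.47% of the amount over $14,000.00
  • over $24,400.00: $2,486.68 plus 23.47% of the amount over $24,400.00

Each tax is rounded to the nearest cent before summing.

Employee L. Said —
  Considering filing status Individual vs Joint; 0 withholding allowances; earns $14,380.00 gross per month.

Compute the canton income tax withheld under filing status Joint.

$936.59

Canton Income Tax (Joint): taxable = $14,380.00
  $877.80 + 15.47% × ($14,380.00 − $14,000.00) = $877.80 + 15.47% × $380.00 = $936.59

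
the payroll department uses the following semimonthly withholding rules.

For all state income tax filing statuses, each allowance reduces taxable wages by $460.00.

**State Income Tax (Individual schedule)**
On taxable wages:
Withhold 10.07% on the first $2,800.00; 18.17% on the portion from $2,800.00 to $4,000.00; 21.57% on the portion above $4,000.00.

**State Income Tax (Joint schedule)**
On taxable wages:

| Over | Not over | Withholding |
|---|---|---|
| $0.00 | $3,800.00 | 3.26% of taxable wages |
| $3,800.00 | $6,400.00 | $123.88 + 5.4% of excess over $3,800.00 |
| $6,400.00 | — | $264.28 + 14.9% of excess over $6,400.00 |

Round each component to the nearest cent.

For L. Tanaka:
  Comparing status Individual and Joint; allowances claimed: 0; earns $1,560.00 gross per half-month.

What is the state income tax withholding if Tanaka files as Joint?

State Income Tax (Joint): taxable = $1,560.00
  3.26% × $1,560.00 = $50.86

$50.86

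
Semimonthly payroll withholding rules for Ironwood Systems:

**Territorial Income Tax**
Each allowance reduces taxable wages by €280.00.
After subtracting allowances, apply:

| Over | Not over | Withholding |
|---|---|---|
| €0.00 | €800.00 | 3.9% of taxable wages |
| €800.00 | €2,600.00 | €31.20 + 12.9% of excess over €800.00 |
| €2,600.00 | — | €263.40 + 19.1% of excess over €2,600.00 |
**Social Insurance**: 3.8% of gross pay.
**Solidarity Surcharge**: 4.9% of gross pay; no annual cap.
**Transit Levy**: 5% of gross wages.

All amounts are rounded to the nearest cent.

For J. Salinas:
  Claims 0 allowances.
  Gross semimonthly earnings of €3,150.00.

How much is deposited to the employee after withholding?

Territorial Income Tax: taxable = €3,150.00
  €263.40 + 19.1% × (€3,150.00 − €2,600.00) = €263.40 + 19.1% × €550.00 = €368.45
Social Insurance: 3.8% × €3,150.00 = €119.70
Solidarity Surcharge: 4.9% × €3,150.00 = €154.35
Transit Levy: 5% × €3,150.00 = €157.50
Total withheld: €368.45 + €119.70 + €154.35 + €157.50 = €800.00
Net pay: €3,150.00 − €800.00 = €2,350.00

€2,350.00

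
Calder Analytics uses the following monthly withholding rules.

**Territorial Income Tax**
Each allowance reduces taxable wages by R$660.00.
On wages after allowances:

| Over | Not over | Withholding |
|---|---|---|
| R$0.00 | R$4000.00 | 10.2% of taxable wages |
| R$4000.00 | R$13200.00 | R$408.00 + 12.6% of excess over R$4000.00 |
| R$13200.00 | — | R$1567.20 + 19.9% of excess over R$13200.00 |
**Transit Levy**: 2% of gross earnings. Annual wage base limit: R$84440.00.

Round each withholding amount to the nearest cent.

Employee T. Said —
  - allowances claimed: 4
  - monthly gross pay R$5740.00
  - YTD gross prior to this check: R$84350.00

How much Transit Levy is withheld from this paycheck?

Transit Levy: cap R$84440.00 − YTD R$84350.00 = R$90.00 subject; 2% × R$90.00 = R$1.80

R$1.80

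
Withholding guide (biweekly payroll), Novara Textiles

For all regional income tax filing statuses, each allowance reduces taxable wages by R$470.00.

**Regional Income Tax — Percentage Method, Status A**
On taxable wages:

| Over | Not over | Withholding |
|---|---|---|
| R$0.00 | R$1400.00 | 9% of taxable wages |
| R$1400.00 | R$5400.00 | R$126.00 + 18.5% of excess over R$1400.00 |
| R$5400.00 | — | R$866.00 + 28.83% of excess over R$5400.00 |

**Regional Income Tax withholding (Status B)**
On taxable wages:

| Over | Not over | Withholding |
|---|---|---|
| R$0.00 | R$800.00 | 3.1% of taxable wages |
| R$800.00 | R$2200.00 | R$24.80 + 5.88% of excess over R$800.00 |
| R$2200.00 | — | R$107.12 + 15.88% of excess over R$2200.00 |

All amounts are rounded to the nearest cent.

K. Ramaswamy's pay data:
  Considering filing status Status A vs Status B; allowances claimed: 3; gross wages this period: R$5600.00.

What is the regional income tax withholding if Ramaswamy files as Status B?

R$423.13

Regional Income Tax (Status B): taxable = R$5600.00 − 3×R$470.00 = R$4190.00
  R$107.12 + 15.88% × (R$4190.00 − R$2200.00) = R$107.12 + 15.88% × R$1990.00 = R$423.13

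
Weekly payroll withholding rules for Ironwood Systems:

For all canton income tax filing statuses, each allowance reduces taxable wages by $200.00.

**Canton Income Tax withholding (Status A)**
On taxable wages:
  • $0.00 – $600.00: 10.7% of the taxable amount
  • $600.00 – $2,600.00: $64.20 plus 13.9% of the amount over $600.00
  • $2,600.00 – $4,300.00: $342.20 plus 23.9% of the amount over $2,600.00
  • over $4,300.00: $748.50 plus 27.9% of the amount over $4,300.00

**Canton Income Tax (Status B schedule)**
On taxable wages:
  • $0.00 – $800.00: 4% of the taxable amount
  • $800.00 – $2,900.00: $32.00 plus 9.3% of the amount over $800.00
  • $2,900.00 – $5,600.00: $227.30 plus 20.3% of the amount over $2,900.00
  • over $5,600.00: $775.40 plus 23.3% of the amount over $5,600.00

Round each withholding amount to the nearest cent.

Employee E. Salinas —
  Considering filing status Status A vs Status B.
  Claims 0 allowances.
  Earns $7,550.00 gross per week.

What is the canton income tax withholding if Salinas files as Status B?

$1,229.75

Canton Income Tax (Status B): taxable = $7,550.00
  $775.40 + 23.3% × ($7,550.00 − $5,600.00) = $775.40 + 23.3% × $1,950.00 = $1,229.75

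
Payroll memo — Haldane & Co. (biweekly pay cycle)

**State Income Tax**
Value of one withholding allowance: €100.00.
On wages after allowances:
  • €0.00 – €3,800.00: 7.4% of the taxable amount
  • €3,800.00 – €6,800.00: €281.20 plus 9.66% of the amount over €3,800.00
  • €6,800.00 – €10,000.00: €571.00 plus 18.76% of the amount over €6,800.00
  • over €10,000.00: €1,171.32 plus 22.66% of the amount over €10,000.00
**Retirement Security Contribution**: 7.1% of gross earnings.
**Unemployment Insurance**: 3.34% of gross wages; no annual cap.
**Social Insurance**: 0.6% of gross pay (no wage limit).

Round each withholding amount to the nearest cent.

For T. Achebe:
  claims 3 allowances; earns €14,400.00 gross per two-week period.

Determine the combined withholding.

State Income Tax: taxable = €14,400.00 − 3×€100.00 = €14,100.00
  €1,171.32 + 22.66% × (€14,100.00 − €10,000.00) = €1,171.32 + 22.66% × €4,100.00 = €2,100.38
Retirement Security Contribution: 7.1% × €14,400.00 = €1,022.40
Unemployment Insurance: 3.34% × €14,400.00 = €480.96
Social Insurance: 0.6% × €14,400.00 = €86.40
Total: €2,100.38 + €1,022.40 + €480.96 + €86.40 = €3,690.14

€3,690.14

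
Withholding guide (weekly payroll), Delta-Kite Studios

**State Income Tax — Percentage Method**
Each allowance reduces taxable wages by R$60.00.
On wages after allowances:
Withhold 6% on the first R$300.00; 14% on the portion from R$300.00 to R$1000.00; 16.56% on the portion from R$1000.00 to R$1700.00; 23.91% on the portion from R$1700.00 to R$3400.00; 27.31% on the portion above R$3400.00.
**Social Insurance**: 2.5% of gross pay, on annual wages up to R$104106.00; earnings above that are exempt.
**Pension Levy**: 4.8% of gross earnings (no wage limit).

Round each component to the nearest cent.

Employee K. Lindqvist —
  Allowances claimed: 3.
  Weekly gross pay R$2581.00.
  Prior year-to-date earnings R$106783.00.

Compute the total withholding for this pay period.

R$523.42

State Income Tax: taxable = R$2581.00 − 3×R$60.00 = R$2401.00
  R$231.92 + 23.91% × (R$2401.00 − R$1700.00) = R$231.92 + 23.91% × R$701.00 = R$399.53
Social Insurance: YTD R$106783.00 ≥ cap R$104106.00 → R$0.00
Pension Levy: 4.8% × R$2581.00 = R$123.89
Total: R$399.53 + R$0.00 + R$123.89 = R$523.42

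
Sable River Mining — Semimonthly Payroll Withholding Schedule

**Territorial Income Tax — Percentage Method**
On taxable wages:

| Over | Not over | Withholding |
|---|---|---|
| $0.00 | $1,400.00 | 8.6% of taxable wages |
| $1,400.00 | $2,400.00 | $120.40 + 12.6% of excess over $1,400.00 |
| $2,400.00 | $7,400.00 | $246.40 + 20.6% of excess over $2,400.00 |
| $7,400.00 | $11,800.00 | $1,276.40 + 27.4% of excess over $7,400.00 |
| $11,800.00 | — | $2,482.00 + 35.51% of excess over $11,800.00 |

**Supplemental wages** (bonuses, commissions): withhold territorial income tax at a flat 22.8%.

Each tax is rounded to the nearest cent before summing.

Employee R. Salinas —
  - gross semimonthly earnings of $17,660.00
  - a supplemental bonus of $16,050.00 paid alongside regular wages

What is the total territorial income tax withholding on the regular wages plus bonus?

Territorial Income Tax: taxable = $17,660.00
  $2,482.00 + 35.51% × ($17,660.00 − $11,800.00) = $2,482.00 + 35.51% × $5,860.00 = $4,562.89
Supplemental (22.8% flat on bonus): 22.8% × $16,050.00 = $3,659.40
Total territorial income tax: $4,562.89 + $3,659.40 = $8,222.29

$8,222.29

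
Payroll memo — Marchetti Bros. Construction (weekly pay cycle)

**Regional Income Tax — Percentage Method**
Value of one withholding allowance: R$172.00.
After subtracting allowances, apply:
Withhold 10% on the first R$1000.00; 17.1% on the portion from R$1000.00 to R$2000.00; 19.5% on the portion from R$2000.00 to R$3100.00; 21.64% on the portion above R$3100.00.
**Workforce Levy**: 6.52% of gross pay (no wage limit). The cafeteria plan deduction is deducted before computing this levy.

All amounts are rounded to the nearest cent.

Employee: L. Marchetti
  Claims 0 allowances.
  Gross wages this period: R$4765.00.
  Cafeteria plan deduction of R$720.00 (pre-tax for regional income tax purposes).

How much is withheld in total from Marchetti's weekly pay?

Regional Income Tax: taxable = R$4765.00 − R$720.00 = R$4045.00
  R$485.50 + 21.64% × (R$4045.00 − R$3100.00) = R$485.50 + 21.64% × R$945.00 = R$690.00
Workforce Levy: 6.52% × R$4045.00 = R$263.73
Total: R$690.00 + R$263.73 = R$953.73

R$953.73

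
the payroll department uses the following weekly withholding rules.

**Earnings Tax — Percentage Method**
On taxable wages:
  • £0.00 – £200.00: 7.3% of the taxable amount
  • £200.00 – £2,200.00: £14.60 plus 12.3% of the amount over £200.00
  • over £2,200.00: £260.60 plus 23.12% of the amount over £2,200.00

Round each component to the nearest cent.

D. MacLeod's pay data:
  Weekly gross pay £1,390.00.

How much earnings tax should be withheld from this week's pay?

£160.97

Earnings Tax: taxable = £1,390.00
  £14.60 + 12.3% × (£1,390.00 − £200.00) = £14.60 + 12.3% × £1,190.00 = £160.97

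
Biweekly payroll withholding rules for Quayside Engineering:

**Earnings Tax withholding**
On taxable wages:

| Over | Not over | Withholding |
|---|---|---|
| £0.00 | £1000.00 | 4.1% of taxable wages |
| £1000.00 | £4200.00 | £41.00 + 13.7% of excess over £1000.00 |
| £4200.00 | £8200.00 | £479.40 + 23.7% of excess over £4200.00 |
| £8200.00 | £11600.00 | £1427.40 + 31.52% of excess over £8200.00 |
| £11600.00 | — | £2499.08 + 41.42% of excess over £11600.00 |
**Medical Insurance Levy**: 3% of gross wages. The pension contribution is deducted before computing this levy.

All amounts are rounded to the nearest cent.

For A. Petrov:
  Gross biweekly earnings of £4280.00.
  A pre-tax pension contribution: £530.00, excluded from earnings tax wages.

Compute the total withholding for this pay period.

£530.25

Earnings Tax: taxable = £4280.00 − £530.00 = £3750.00
  £41.00 + 13.7% × (£3750.00 − £1000.00) = £41.00 + 13.7% × £2750.00 = £417.75
Medical Insurance Levy: 3% × £3750.00 = £112.50
Total: £417.75 + £112.50 = £530.25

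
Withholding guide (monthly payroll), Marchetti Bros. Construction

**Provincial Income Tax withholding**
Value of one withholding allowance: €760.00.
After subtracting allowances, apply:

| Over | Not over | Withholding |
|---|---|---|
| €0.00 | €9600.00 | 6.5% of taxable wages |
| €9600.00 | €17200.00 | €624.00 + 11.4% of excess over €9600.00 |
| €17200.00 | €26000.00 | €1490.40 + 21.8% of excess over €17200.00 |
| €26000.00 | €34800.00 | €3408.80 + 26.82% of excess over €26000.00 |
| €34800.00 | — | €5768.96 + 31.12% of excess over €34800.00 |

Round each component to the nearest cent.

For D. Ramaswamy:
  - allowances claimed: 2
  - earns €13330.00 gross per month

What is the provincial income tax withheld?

Provincial Income Tax: taxable = €13330.00 − 2×€760.00 = €11810.00
  €624.00 + 11.4% × (€11810.00 − €9600.00) = €624.00 + 11.4% × €2210.00 = €875.94

€875.94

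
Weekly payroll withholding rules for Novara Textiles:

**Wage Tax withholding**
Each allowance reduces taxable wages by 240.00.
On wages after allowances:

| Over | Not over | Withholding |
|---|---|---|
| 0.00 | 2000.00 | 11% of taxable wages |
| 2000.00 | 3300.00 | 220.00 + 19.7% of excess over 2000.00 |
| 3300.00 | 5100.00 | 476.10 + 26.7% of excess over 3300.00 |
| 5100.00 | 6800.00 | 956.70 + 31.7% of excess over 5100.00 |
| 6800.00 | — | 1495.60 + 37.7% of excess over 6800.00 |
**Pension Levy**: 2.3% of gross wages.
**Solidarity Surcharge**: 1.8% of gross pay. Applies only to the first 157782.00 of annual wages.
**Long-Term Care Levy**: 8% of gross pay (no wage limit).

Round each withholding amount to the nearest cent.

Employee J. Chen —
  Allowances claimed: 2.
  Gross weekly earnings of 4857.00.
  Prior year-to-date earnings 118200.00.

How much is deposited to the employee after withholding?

3505.64

Wage Tax: taxable = 4857.00 − 2×240.00 = 4377.00
  476.10 + 26.7% × (4377.00 − 3300.00) = 476.10 + 26.7% × 1077.00 = 763.66
Pension Levy: 2.3% × 4857.00 = 111.71
Solidarity Surcharge: 1.8% × 4857.00 = 87.43
Long-Term Care Levy: 8% × 4857.00 = 388.56
Total withheld: 763.66 + 111.71 + 87.43 + 388.56 = 1351.36
Net pay: 4857.00 − 1351.36 = 3505.64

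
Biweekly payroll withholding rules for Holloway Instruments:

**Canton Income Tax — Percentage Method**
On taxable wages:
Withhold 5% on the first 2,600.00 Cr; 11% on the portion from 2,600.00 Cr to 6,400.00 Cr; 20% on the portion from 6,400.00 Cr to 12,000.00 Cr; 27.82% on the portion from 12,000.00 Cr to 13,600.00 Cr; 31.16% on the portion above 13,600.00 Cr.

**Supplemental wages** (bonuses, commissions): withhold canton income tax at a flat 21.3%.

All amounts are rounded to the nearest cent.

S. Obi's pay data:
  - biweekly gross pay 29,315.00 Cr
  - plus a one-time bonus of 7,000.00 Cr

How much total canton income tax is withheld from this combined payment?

Canton Income Tax: taxable = 29,315.00 Cr
  2,113.12 Cr + 31.16% × (29,315.00 Cr − 13,600.00 Cr) = 2,113.12 Cr + 31.16% × 15,715.00 Cr = 7,009.91 Cr
Supplemental (21.3% flat on bonus): 21.3% × 7,000.00 Cr = 1,491.00 Cr
Total canton income tax: 7,009.91 Cr + 1,491.00 Cr = 8,500.91 Cr

8,500.91 Cr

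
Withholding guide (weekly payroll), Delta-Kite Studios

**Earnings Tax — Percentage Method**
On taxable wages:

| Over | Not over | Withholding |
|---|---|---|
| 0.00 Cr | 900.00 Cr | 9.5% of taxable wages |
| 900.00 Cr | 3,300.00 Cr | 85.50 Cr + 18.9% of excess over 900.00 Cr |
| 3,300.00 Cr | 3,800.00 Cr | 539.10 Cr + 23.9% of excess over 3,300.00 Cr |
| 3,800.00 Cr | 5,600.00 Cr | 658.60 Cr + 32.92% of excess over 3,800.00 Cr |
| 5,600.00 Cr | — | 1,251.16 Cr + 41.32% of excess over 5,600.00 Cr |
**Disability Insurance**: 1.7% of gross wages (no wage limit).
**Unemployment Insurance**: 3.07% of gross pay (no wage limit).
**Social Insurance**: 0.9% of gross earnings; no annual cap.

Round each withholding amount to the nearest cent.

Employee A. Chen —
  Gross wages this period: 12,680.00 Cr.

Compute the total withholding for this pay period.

Earnings Tax: taxable = 12,680.00 Cr
  1,251.16 Cr + 41.32% × (12,680.00 Cr − 5,600.00 Cr) = 1,251.16 Cr + 41.32% × 7,080.00 Cr = 4,176.62 Cr
Disability Insurance: 1.7% × 12,680.00 Cr = 215.56 Cr
Unemployment Insurance: 3.07% × 12,680.00 Cr = 389.28 Cr
Social Insurance: 0.9% × 12,680.00 Cr = 114.12 Cr
Total: 4,176.62 Cr + 215.56 Cr + 389.28 Cr + 114.12 Cr = 4,895.58 Cr

4,895.58 Cr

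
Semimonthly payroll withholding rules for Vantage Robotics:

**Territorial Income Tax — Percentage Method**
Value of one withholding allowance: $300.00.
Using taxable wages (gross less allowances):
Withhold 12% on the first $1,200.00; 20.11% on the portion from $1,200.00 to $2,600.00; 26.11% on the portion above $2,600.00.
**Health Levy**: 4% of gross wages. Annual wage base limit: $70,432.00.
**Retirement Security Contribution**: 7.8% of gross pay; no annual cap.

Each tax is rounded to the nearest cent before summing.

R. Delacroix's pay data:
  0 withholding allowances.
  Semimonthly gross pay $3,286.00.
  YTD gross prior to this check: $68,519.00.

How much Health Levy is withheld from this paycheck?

$76.52

Health Levy: cap $70,432.00 − YTD $68,519.00 = $1,913.00 subject; 4% × $1,913.00 = $76.52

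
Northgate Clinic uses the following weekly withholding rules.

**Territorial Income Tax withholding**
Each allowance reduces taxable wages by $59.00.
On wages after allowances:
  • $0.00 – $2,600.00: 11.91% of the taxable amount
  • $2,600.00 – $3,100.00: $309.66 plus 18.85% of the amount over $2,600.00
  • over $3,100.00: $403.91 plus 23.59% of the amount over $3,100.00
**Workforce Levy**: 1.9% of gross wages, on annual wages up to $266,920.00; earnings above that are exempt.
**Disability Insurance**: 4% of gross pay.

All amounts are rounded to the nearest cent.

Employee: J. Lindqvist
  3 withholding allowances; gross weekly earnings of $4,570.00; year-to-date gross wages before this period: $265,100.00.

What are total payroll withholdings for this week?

$926.31

Territorial Income Tax: taxable = $4,570.00 − 3×$59.00 = $4,393.00
  $403.91 + 23.59% × ($4,393.00 − $3,100.00) = $403.91 + 23.59% × $1,293.00 = $708.93
Workforce Levy: cap $266,920.00 − YTD $265,100.00 = $1,820.00 subject; 1.9% × $1,820.00 = $34.58
Disability Insurance: 4% × $4,570.00 = $182.80
Total: $708.93 + $34.58 + $182.80 = $926.31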